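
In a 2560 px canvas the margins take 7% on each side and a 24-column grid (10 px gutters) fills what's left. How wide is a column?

82.15 px

2560 × (1 − 2·7%) = 2560 × 86% = 2201.6 px for the columns.
24c + 23·10 = 2201.6 → 24c = 1971.6 → c = 82.15 px.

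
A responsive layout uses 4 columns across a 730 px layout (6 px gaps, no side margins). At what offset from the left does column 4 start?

4c + 3·6 = 730 → 4c = 712 → c = 178 px.
No margin, so column 4 starts at 3·(column + gutter) = 3·184 = 552 px.

552 px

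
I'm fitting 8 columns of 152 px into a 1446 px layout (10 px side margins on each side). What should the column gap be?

Content width = 1446 − 2·10 = 1426 px.
8·152 + 7g = 1426 → 7g = 210 → g = 30 px.

30 px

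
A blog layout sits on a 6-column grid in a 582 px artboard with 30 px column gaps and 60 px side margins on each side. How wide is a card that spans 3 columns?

216 px

Content width = 582 − 2·60 = 462 px.
Subtracting 5 column gaps of 30 leaves 312 for 6 columns, so c = 52 px.
3-column span = 3·52 + 2·30 = 216 px.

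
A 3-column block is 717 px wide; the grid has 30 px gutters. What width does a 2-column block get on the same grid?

468 px

3 columns + 2 gutters: 3c + 2·30 = 717.
3c = 717 − 60 = 657, so c = 219 px.
Span of 2: 2·219 + 1·30 = 438 + 30 = 468 px.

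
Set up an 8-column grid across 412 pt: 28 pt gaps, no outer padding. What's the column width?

412 − 7·28 = 216; ÷8 gives c = 27 pt.

27 pt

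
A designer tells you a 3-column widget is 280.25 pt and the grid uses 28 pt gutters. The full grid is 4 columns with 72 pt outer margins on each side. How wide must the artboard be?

Subtracting 2 gutters of 28 leaves 224.25 for 3 columns, so c = 74.75 pt.
Adding margins, columns and gutters: 144 + 299 + 84 = 527 pt.

527 pt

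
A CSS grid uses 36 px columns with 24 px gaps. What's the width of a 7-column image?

396 px

Span of 7: 7·36 + 6·24 = 252 + 144 = 396 px.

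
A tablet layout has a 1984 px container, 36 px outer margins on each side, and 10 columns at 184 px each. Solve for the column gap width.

8 px

Subtract both margins: 1984 − 2·36 = 1912 px.
10 columns take 10·184 = 1840 px; remaining 72 splits into 9 column gaps.
g = 72 / 9 = 8 px.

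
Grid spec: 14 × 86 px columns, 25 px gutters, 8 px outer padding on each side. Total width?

1545 px

Total width: 2·8 + 14·86 + 13·25 = 1545 px.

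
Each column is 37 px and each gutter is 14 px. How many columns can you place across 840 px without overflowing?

16 columns

k columns need k·37 + (k−1)·14 = k·51 − 14.
k·51 − 14 ≤ 840 → k ≤ 854 / 51 ≈ 16.75, so k = 16.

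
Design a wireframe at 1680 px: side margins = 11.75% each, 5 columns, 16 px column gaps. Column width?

244.24 px

1680 × (1 − 2·11.75%) = 1680 × 76.5% = 1285.2 px for the columns.
Subtracting 4 column gaps of 16 leaves 1221.2 for 5 columns, so c = 244.24 px.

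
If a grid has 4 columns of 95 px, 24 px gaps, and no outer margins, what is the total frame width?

452 px

Summing: 380 + 72 = 452 px.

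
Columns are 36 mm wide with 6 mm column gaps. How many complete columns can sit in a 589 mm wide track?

14 columns: 14·36 + 13·6 = 582 mm ≤ 589.
15 columns: 624 mm > 589. So 14.

14 columns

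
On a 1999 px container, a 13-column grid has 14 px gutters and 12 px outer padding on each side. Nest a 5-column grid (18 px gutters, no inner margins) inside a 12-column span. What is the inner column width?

Take off 24 px of margins, leaving 1975 px.
1975 − 12·14 = 1807; ÷13 gives c = 139 px.
Span of 12: 12·139 + 11·14 = 1668 + 154 = 1822 px.
1822 − 4·18 = 1750; ÷5 gives d = 350 px.

350 px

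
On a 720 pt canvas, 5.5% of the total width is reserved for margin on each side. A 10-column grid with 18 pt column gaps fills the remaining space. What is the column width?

47.88 pt

720 × (1 − 2·5.5%) = 720 × 89% = 640.8 pt for the columns.
640.8 − 9·18 = 478.8; ÷10 gives c = 47.88 pt.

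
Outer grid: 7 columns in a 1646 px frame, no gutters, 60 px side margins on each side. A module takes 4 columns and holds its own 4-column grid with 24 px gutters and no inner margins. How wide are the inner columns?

200 px

Take off 120 px of margins, leaving 1526 px.
1526 / 7 = 218 px per column.
With no gutters, 4 columns span 4·218 = 872 px.
Subtracting 3 gutters of 24 leaves 800 for 4 columns, so d = 200 px.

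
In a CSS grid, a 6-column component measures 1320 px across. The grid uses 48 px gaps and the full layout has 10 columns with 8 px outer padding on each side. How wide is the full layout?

2248 px

6c + 5·48 = 1320 → 6c = 1080 → c = 180 px.
Layout = 2·8 + 10·180 + 9·48 = 16 + 1800 + 432 = 2248 px.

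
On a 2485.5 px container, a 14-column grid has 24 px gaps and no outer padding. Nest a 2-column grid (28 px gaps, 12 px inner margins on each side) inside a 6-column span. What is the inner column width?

14 columns + 13 gaps: 14c + 13·24 = 2485.5.
14c = 2485.5 − 312 = 2173.5, so c = 155.25 px.
Span of 6: 6·155.25 + 5·24 = 931.5 + 120 = 1051.5 px.
Inner content = 1051.5 − 2·12 = 1027.5 px.
1027.5 − 1·28 = 999.5; ÷2 gives d = 499.75 px.

499.75 px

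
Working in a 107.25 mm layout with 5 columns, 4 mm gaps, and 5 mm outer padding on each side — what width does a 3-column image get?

Content width = 107.25 − 2·5 = 97.25 mm.
Subtracting 4 gaps of 4 leaves 81.25 for 5 columns, so c = 16.25 mm.
Span of 3: 3·16.25 + 2·4 = 48.75 + 8 = 56.75 mm.

56.75 mm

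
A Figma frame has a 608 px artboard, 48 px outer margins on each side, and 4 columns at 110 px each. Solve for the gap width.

Content width = 608 − 2·48 = 512 px.
4 columns take 4·110 = 440 px; remaining 72 splits into 3 gaps.
g = 72 / 3 = 24 px.

24 px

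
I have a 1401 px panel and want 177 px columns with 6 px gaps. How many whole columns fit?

7 columns

k columns need k·177 + (k−1)·6 = k·183 − 6.
k·183 − 6 ≤ 1401 → k ≤ 1407 / 183 ≈ 7.69, so k = 7.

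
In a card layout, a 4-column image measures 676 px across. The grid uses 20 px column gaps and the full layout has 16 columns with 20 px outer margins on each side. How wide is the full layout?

2804 px

676 − 3·20 = 616; ÷4 gives c = 154 px.
Layout = 2·20 + 16·154 + 15·20 = 40 + 2464 + 300 = 2804 px.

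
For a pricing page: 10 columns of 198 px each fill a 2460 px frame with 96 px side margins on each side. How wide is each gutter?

Inside the margins: 2460 − 192 = 2268 px.
Columns use 1980 px, leaving 288 px across 9 gutters = 32 px each.

32 px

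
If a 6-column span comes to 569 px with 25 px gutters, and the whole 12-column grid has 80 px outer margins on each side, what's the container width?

1323 px

Subtracting 5 gutters of 25 leaves 444 for 6 columns, so c = 74 px.
Container = 2·80 + 12·74 + 11·25 = 160 + 888 + 275 = 1323 px.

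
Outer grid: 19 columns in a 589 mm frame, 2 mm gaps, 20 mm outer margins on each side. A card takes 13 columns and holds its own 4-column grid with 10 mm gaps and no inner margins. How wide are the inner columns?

86.25 mm

Inside the margins: 589 − 40 = 549 mm.
549 − 18·2 = 513; ÷19 gives c = 27 mm.
13 columns plus 12 gaps: 351 + 24 = 375 mm.
4 columns + 3 gaps: 4d + 3·10 = 375.
4d = 375 − 30 = 345, so d = 86.25 mm.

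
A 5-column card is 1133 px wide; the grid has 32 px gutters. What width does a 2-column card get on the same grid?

Subtracting 4 gutters of 32 leaves 1005 for 5 columns, so c = 201 px.
Span of 2: 2·201 + 1·32 = 402 + 32 = 434 px.

434 px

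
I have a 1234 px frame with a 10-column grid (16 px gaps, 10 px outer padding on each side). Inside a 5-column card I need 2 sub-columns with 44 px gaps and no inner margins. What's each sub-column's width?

Outer content = 1234 − 2·10 = 1214 px.
10c + 9·16 = 1214 → 10c = 1070 → c = 107 px.
Span of 5: 5·107 + 4·16 = 535 + 64 = 599 px.
599 − 1·44 = 555; ÷2 gives d = 277.5 px.

277.5 px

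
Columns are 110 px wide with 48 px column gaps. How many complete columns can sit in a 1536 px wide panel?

10 columns: 10·110 + 9·48 = 1532 px ≤ 1536.
11 columns: 1690 px > 1536. So 10.

10 columns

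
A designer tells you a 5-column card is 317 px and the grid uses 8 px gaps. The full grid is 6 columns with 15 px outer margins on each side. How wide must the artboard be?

5 columns + 4 gaps: 5c + 4·8 = 317.
5c = 317 − 32 = 285, so c = 57 px.
Total width: 2·15 + 6·57 + 5·8 = 412 px.

412 px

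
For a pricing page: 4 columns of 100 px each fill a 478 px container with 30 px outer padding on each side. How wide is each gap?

Content width = 478 − 2·30 = 418 px.
4·100 + 3g = 418 → 3g = 18 → g = 6 px.

6 px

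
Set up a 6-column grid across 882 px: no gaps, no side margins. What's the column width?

147 px

6c = 882 → c = 147 px.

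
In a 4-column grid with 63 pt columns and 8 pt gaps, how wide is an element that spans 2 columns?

Span of 2: 2·63 + 1·8 = 126 + 8 = 134 pt.

134 pt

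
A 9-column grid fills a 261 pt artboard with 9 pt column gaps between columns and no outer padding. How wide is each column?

261 − 8·9 = 189; ÷9 gives c = 21 pt.

21 pt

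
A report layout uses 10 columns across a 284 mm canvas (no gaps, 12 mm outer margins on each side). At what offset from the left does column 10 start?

Inside the margins: 284 − 24 = 260 mm.
260 / 10 = 26 mm per column.
Column 10 starts at margin + 9·(column + gutter) = 12 + 9·26 = 246 mm.

246 mm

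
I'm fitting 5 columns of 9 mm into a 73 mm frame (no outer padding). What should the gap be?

7 mm

Columns use 45 mm, leaving 28 mm across 4 gaps = 7 mm each.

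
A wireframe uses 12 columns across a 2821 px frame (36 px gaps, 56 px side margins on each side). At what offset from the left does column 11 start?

2343.5 px

Inside the margins: 2821 − 112 = 2709 px.
Subtracting 11 gaps of 36 leaves 2313 for 12 columns, so c = 192.75 px.
Each column+gutter stride is 228.75 px; 10 of them past the 56 px margin is 56 + 2287.5 = 2343.5 px.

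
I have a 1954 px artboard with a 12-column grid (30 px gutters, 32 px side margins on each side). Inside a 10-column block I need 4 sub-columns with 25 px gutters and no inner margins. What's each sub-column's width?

Inside the margins: 1954 − 64 = 1890 px.
12c + 11·30 = 1890 → 12c = 1560 → c = 130 px.
10 columns plus 9 gutters: 1300 + 270 = 1570 px.
4 columns + 3 gutters: 4d + 3·25 = 1570.
4d = 1570 − 75 = 1495, so d = 373.75 px.

373.75 px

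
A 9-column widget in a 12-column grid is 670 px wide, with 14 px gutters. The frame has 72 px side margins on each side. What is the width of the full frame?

Subtracting 8 gutters of 14 leaves 558 for 9 columns, so c = 62 px.
Frame = 2·72 + 12·62 + 11·14 = 144 + 744 + 154 = 1042 px.

1042 px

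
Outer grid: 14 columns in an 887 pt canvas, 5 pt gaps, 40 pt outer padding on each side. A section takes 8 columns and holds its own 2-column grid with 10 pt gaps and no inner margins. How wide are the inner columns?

224.5 pt

Take off 80 pt of margins, leaving 807 pt.
Subtracting 13 gaps of 5 leaves 742 for 14 columns, so c = 53 pt.
Span of 8: 8·53 + 7·5 = 424 + 35 = 459 pt.
2 columns + 1 gap: 2d + 1·10 = 459.
2d = 459 − 10 = 449, so d = 224.5 pt.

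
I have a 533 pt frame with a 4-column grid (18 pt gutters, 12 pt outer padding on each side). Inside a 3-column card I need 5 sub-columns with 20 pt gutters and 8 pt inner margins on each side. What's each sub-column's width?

56.25 pt

Outer content = 533 − 2·12 = 509 pt.
4c + 3·18 = 509 → 4c = 455 → c = 113.75 pt.
3-column span = 3·113.75 + 2·18 = 377.25 pt.
Inner content = 377.25 − 2·8 = 361.25 pt.
5d + 4·20 = 361.25 → 5d = 281.25 → d = 56.25 pt.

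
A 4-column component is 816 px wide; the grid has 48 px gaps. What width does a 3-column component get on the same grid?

600 px

4c + 3·48 = 816 → 4c = 672 → c = 168 px.
3 columns plus 2 gaps: 504 + 96 = 600 px.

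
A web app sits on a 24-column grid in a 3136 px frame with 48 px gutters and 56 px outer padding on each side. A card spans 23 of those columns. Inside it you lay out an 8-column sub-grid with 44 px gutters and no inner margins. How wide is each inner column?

323.5 px

Outer content = 3136 − 2·56 = 3024 px.
3024 − 23·48 = 1920; ÷24 gives c = 80 px.
23 columns plus 22 gutters: 1840 + 1056 = 2896 px.
Subtracting 7 gutters of 44 leaves 2588 for 8 columns, so d = 323.5 px.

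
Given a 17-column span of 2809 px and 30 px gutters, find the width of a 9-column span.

17 columns + 16 gutters: 17c + 16·30 = 2809.
17c = 2809 − 480 = 2329, so c = 137 px.
9-column span = 9·137 + 8·30 = 1473 px.

1473 px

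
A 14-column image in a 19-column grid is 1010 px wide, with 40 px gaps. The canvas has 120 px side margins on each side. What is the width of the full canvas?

1625 px

14 columns + 13 gaps: 14c + 13·40 = 1010.
14c = 1010 − 520 = 490, so c = 35 px.
Canvas = 2·120 + 19·35 + 18·40 = 240 + 665 + 720 = 1625 px.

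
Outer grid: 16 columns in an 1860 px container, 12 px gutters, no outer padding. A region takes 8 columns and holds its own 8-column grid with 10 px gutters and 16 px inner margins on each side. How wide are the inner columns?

1860 − 15·12 = 1680; ÷16 gives c = 105 px.
Span of 8: 8·105 + 7·12 = 840 + 84 = 924 px.
Inner content = 924 − 2·16 = 892 px.
8d + 7·10 = 892 → 8d = 822 → d = 102.75 px.

102.75 px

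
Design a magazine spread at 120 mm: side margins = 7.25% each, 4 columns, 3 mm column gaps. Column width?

Each margin = 7.25% of 120 = 8.7 mm; content = 120 − 2·8.7 = 102.6 mm.
102.6 − 3·3 = 93.6; ÷4 gives c = 23.4 mm.

23.4 mm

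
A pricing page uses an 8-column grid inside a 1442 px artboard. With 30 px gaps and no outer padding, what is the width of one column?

154 px

8c + 7·30 = 1442 → 8c = 1232 → c = 154 px.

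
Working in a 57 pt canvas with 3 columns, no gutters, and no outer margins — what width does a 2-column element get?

With no gutters, each column is 57/3 = 19 pt.
2-column span = 2·19 = 38 pt.

38 pt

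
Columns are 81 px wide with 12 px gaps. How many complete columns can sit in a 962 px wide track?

10 columns

Each extra column adds 81 + 12 = 93 px.
(962 + 12) / 93 = 10.47, so 10 columns fit.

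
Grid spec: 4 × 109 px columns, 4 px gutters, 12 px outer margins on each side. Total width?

Canvas = 2·12 + 4·109 + 3·4 = 24 + 436 + 12 = 472 px.

472 px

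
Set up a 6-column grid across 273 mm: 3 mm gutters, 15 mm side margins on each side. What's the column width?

Content width = 273 − 2·15 = 243 mm.
243 − 5·3 = 228; ÷6 gives c = 38 mm.

38 mm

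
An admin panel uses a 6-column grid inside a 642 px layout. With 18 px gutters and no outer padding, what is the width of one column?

92 px

6c + 5·18 = 642 → 6c = 552 → c = 92 px.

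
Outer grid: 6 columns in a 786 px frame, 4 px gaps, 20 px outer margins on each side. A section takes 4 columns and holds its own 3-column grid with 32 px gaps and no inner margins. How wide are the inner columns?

Inside the margins: 786 − 40 = 746 px.
Subtracting 5 gaps of 4 leaves 726 for 6 columns, so c = 121 px.
Span of 4: 4·121 + 3·4 = 484 + 12 = 496 px.
Subtracting 2 gaps of 32 leaves 432 for 3 columns, so d = 144 px.

144 px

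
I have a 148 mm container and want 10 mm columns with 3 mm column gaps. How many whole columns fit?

11 columns

Each extra column adds 10 + 3 = 13 mm.
(148 + 3) / 13 = 11.62, so 11 columns fit.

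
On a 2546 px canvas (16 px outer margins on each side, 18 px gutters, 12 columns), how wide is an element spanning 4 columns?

Inside the margins: 2546 − 32 = 2514 px.
12 columns + 11 gutters: 12c + 11·18 = 2514.
12c = 2514 − 198 = 2316, so c = 193 px.
Span of 4: 4·193 + 3·18 = 772 + 54 = 826 px.

826 px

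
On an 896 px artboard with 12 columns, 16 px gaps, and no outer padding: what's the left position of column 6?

12c + 11·16 = 896 → 12c = 720 → c = 60 px.
Each column+gutter stride is 76 px; with no margin, 5 of them is 380 px.

380 px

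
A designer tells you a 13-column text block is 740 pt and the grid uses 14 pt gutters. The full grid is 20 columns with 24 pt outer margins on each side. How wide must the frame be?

Subtracting 12 gutters of 14 leaves 572 for 13 columns, so c = 44 pt.
Frame = 2·24 + 20·44 + 19·14 = 48 + 880 + 266 = 1194 pt.

1194 pt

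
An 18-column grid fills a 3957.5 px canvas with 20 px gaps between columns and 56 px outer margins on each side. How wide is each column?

Subtract both margins: 3957.5 − 2·56 = 3845.5 px.
18 columns + 17 gaps: 18c + 17·20 = 3845.5.
18c = 3845.5 − 340 = 3505.5, so c = 194.75 px.

194.75 px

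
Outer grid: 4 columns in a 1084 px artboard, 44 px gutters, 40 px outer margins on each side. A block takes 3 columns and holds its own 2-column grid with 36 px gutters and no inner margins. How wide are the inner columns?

Subtract both margins: 1084 − 2·40 = 1004 px.
4 columns + 3 gutters: 4c + 3·44 = 1004.
4c = 1004 − 132 = 872, so c = 218 px.
3 columns plus 2 gutters: 654 + 88 = 742 px.
Subtracting 1 gutter of 36 leaves 706 for 2 columns, so d = 353 px.

353 px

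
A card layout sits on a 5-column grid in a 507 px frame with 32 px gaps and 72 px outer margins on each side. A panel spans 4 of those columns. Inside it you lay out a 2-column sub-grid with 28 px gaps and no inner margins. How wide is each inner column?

128 px

Inside the margins: 507 − 144 = 363 px.
363 − 4·32 = 235; ÷5 gives c = 47 px.
4-column span = 4·47 + 3·32 = 284 px.
Subtracting 1 gap of 28 leaves 256 for 2 columns, so d = 128 px.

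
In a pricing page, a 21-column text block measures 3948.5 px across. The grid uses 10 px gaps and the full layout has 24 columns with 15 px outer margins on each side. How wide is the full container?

4544 px

21 columns + 20 gaps: 21c + 20·10 = 3948.5.
21c = 3948.5 − 200 = 3748.5, so c = 178.5 px.
Total width: 2·15 + 24·178.5 + 23·10 = 4544 px.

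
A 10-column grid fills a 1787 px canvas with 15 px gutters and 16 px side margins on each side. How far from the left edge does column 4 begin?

Inside the margins: 1787 − 32 = 1755 px.
10c + 9·15 = 1755 → 10c = 1620 → c = 162 px.
Before column 4: the margin + 3 columns + 3 gutters.
Offset = 16 + 3·(162 + 15) = 16 + 531 = 547 px.

547 px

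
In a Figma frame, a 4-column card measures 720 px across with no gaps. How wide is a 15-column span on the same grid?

2700 px

With no gaps, each column is 720/4 = 180 px.
15-column span = 15·180 = 2700 px.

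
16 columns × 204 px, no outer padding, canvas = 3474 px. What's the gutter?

14 px

16·204 + 15g = 3474 → 15g = 210 → g = 14 px.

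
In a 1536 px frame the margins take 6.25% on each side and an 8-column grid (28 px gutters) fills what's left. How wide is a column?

1536 × (1 − 2·6.25%) = 1536 × 87.5% = 1344 px for the columns.
8 columns + 7 gutters: 8c + 7·28 = 1344.
8c = 1344 − 196 = 1148, so c = 143.5 px.

143.5 px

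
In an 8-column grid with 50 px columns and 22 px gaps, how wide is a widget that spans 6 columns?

Span of 6: 6·50 + 5·22 = 300 + 110 = 410 px.

410 px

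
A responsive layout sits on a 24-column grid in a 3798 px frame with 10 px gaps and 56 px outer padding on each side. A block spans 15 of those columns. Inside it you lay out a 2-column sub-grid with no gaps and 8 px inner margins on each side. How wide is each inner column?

Outer content = 3798 − 2·56 = 3686 px.
24c + 23·10 = 3686 → 24c = 3456 → c = 144 px.
Span of 15: 15·144 + 14·10 = 2160 + 140 = 2300 px.
Inner content = 2300 − 2·8 = 2284 px.
2284 / 2 = 1142 px per column.

1142 px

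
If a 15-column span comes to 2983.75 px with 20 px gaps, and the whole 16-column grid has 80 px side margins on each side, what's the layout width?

Subtracting 14 gaps of 20 leaves 2703.75 for 15 columns, so c = 180.25 px.
Adding margins, columns and gutters: 160 + 2884 + 300 = 3344 px.

3344 px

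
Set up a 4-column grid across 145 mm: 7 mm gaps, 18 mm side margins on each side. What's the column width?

22 mm

Content width = 145 − 2·18 = 109 mm.
4 columns + 3 gaps: 4c + 3·7 = 109.
4c = 109 − 21 = 88, so c = 22 mm.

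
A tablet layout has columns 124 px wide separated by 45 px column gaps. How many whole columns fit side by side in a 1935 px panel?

11 columns

Each extra column adds 124 + 45 = 169 px.
(1935 + 45) / 169 = 11.72, so 11 columns fit.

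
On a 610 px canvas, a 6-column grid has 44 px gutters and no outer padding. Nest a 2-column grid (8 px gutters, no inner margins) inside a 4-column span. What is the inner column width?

6c + 5·44 = 610 → 6c = 390 → c = 65 px.
4-column span = 4·65 + 3·44 = 392 px.
2d + 1·8 = 392 → 2d = 384 → d = 192 px.

192 px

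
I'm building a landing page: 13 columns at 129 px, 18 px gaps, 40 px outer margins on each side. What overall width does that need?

1973 px

Adding margins, columns and gutters: 80 + 1677 + 216 = 1973 px.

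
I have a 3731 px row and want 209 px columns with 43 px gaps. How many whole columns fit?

14 columns

Each extra column adds 209 + 43 = 252 px.
(3731 + 43) / 252 = 14.98, so 14 columns fit.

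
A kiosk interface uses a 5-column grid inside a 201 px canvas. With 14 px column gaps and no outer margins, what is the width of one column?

Subtracting 4 column gaps of 14 leaves 145 for 5 columns, so c = 29 px.

29 px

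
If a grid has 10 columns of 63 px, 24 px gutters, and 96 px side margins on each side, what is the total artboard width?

1038 px

Artboard = 2·96 + 10·63 + 9·24 = 192 + 630 + 216 = 1038 px.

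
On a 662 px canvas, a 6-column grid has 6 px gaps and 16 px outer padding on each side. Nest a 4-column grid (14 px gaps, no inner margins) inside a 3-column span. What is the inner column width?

67.5 px

Take off 32 px of margins, leaving 630 px.
Subtracting 5 gaps of 6 leaves 600 for 6 columns, so c = 100 px.
Span of 3: 3·100 + 2·6 = 300 + 12 = 312 px.
4d + 3·14 = 312 → 4d = 270 → d = 67.5 px.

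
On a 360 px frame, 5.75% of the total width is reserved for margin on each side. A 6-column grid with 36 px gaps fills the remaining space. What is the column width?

23.1 px

Each margin = 5.75% of 360 = 20.7 px; content = 360 − 2·20.7 = 318.6 px.
Subtracting 5 gaps of 36 leaves 138.6 for 6 columns, so c = 23.1 px.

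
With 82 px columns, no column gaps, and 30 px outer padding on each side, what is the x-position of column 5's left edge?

358 px

Column 5 starts at margin + 4·(column + gutter) = 30 + 4·82 = 358 px.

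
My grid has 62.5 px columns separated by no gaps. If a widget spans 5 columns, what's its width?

312.5 px

5-column span = 5·62.5 = 312.5 px.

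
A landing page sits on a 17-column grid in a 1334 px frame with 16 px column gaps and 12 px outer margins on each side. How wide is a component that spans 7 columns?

530 px

Content width = 1334 − 2·12 = 1310 px.
17c + 16·16 = 1310 → 17c = 1054 → c = 62 px.
Span of 7: 7·62 + 6·16 = 434 + 96 = 530 px.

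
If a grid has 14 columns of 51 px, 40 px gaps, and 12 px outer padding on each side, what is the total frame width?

1258 px

Frame = 2·12 + 14·51 + 13·40 = 24 + 714 + 520 = 1258 px.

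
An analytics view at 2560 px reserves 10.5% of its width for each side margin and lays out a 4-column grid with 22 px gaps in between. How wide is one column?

489.1 px

Margins: 10.5% × 2560 = 268.8 px each, so content = 2560 − 537.6 = 2022.4 px.
Subtracting 3 gaps of 22 leaves 1956.4 for 4 columns, so c = 489.1 px.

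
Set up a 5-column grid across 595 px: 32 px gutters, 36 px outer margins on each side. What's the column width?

79 px

Subtract both margins: 595 − 2·36 = 523 px.
Subtracting 4 gutters of 32 leaves 395 for 5 columns, so c = 79 px.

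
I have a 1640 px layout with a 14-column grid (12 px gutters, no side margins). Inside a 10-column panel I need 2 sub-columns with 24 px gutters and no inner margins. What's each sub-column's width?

572 px

14c + 13·12 = 1640 → 14c = 1484 → c = 106 px.
10-column span = 10·106 + 9·12 = 1168 px.
2d + 1·24 = 1168 → 2d = 1144 → d = 572 px.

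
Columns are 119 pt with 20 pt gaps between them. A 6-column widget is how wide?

6-column span = 6·119 + 5·20 = 814 pt.

814 pt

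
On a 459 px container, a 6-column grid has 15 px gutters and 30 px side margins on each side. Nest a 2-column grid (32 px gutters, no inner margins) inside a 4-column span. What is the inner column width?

Outer content = 459 − 2·30 = 399 px.
Subtracting 5 gutters of 15 leaves 324 for 6 columns, so c = 54 px.
Span of 4: 4·54 + 3·15 = 216 + 45 = 261 px.
Subtracting 1 gutter of 32 leaves 229 for 2 columns, so d = 114.5 px.

114.5 px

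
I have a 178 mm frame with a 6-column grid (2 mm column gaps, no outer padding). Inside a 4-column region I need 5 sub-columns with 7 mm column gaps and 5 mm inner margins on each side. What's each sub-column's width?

6 columns + 5 column gaps: 6c + 5·2 = 178.
6c = 178 − 10 = 168, so c = 28 mm.
4-column span = 4·28 + 3·2 = 118 mm.
Inner content = 118 − 2·5 = 108 mm.
108 − 4·7 = 80; ÷5 gives d = 16 mm.

16 mm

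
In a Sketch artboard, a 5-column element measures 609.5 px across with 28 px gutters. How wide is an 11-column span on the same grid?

1374.5 px

609.5 − 4·28 = 497.5; ÷5 gives c = 99.5 px.
Span of 11: 11·99.5 + 10·28 = 1094.5 + 280 = 1374.5 px.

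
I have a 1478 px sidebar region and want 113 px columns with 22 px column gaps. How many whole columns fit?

11 columns

k columns need k·113 + (k−1)·22 = k·135 − 22.
k·135 − 22 ≤ 1478 → k ≤ 1500 / 135 ≈ 11.11, so k = 11.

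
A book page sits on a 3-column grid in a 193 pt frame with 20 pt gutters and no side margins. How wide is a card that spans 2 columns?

Subtracting 2 gutters of 20 leaves 153 for 3 columns, so c = 51 pt.
Span of 2: 2·51 + 1·20 = 102 + 20 = 122 pt.

122 pt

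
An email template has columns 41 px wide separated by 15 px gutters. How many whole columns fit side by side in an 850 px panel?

15 columns

k columns need k·41 + (k−1)·15 = k·56 − 15.
k·56 − 15 ≤ 850 → k ≤ 865 / 56 ≈ 15.45, so k = 15.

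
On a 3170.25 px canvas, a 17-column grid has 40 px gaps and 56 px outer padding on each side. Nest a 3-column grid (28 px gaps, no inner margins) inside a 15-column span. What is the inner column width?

879.25 px

Outer content = 3170.25 − 2·56 = 3058.25 px.
17 columns + 16 gaps: 17c + 16·40 = 3058.25.
17c = 3058.25 − 640 = 2418.25, so c = 142.25 px.
Span of 15: 15·142.25 + 14·40 = 2133.75 + 560 = 2693.75 px.
3d + 2·28 = 2693.75 → 3d = 2637.75 → d = 879.25 px.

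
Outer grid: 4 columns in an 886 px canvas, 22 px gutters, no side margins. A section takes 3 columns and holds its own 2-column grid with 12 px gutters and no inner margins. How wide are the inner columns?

323.5 px

886 − 3·22 = 820; ÷4 gives c = 205 px.
Span of 3: 3·205 + 2·22 = 615 + 44 = 659 px.
2d + 1·12 = 659 → 2d = 647 → d = 323.5 px.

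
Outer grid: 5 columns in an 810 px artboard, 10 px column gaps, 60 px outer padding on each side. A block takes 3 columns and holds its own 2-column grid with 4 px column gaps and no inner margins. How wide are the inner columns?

203 px

Take off 120 px of margins, leaving 690 px.
Subtracting 4 column gaps of 10 leaves 650 for 5 columns, so c = 130 px.
Span of 3: 3·130 + 2·10 = 390 + 20 = 410 px.
2d + 1·4 = 410 → 2d = 406 → d = 203 px.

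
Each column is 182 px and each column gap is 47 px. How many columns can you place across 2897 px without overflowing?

12 columns: 12·182 + 11·47 = 2701 px ≤ 2897.
13 columns: 2930 px > 2897. So 12.

12 columns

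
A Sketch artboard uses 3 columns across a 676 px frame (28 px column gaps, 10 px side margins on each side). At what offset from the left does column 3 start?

466 px

Subtract both margins: 676 − 2·10 = 656 px.
656 − 2·28 = 600; ÷3 gives c = 200 px.
Column 3 starts at margin + 2·(column + gutter) = 10 + 2·228 = 466 px.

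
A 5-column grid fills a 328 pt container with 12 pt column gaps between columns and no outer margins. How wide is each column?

5 columns + 4 column gaps: 5c + 4·12 = 328.
5c = 328 − 48 = 280, so c = 56 pt.

56 pt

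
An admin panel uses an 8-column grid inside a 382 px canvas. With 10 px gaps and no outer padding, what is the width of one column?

8c + 7·10 = 382 → 8c = 312 → c = 39 px.

39 px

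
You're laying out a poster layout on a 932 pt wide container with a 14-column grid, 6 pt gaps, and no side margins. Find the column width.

61 pt

932 − 13·6 = 854; ÷14 gives c = 61 pt.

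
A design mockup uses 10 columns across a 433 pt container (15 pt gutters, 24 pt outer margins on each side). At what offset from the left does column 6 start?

224 pt

Subtract both margins: 433 − 2·24 = 385 pt.
Subtracting 9 gutters of 15 leaves 250 for 10 columns, so c = 25 pt.
Before column 6: the margin + 5 columns + 5 gutters.
Offset = 24 + 5·(25 + 15) = 24 + 200 = 224 pt.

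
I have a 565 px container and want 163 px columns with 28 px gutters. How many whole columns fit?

Each extra column adds 163 + 28 = 191 px.
(565 + 28) / 191 = 3.10, so 3 columns fit.

3 columns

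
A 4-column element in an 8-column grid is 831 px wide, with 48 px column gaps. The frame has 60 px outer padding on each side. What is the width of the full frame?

4c + 3·48 = 831 → 4c = 687 → c = 171.75 px.
Frame = 2·60 + 8·171.75 + 7·48 = 120 + 1374 + 336 = 1830 px.

1830 px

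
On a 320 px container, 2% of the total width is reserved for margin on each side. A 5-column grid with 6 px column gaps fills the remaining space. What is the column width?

56.64 px

320 × (1 − 2·2%) = 320 × 96% = 307.2 px for the columns.
Subtracting 4 column gaps of 6 leaves 283.2 for 5 columns, so c = 56.64 px.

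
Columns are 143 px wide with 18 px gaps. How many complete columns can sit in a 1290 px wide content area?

8 columns

Each extra column adds 143 + 18 = 161 px.
(1290 + 18) / 161 = 8.12, so 8 columns fit.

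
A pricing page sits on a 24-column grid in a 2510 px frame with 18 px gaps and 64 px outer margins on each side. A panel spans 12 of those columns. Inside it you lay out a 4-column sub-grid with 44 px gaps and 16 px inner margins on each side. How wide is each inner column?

254.5 px

Take off 128 px of margins, leaving 2382 px.
24c + 23·18 = 2382 → 24c = 1968 → c = 82 px.
12-column span = 12·82 + 11·18 = 1182 px.
Inner content = 1182 − 2·16 = 1150 px.
Subtracting 3 gaps of 44 leaves 1018 for 4 columns, so d = 254.5 px.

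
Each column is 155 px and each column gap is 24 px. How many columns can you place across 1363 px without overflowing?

7 columns

k columns need k·155 + (k−1)·24 = k·179 − 24.
k·179 − 24 ≤ 1363 → k ≤ 1387 / 179 ≈ 7.75, so k = 7.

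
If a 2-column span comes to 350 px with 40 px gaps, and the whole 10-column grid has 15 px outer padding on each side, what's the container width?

350 − 1·40 = 310; ÷2 gives c = 155 px.
Adding margins, columns and gutters: 30 + 1550 + 360 = 1940 px.

1940 px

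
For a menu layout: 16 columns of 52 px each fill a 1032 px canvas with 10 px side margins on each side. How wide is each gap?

Take off 20 px of margins, leaving 1012 px.
Columns use 832 px, leaving 180 px across 15 gaps = 12 px each.

12 px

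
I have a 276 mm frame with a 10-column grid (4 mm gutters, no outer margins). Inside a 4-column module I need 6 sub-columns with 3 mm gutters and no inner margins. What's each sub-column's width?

15.5 mm

10c + 9·4 = 276 → 10c = 240 → c = 24 mm.
Span of 4: 4·24 + 3·4 = 96 + 12 = 108 mm.
6 columns + 5 gutters: 6d + 5·3 = 108.
6d = 108 − 15 = 93, so d = 15.5 mm.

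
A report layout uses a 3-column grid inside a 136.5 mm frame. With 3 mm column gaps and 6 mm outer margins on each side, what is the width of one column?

39.5 mm

Subtract both margins: 136.5 − 2·6 = 124.5 mm.
3c + 2·3 = 124.5 → 3c = 118.5 → c = 39.5 mm.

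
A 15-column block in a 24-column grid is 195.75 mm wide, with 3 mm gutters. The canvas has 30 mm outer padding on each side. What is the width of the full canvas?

15c + 14·3 = 195.75 → 15c = 153.75 → c = 10.25 mm.
Canvas = 2·30 + 24·10.25 + 23·3 = 60 + 246 + 69 = 375 mm.

375 mm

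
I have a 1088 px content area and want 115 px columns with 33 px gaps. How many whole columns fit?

7 columns: 7·115 + 6·33 = 1003 px ≤ 1088.
8 columns: 1151 px > 1088. So 7.

7 columns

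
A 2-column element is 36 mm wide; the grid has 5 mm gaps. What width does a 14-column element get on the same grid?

282 mm

36 − 1·5 = 31; ÷2 gives c = 15.5 mm.
14 columns plus 13 gaps: 217 + 65 = 282 mm.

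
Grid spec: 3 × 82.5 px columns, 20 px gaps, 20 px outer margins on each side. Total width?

Frame = 2·20 + 3·82.5 + 2·20 = 40 + 247.5 + 40 = 327.5 px.

327.5 px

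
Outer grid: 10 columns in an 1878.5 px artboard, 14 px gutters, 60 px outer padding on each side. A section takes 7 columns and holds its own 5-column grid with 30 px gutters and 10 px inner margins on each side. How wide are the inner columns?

Subtract both margins: 1878.5 − 2·60 = 1758.5 px.
10 columns + 9 gutters: 10c + 9·14 = 1758.5.
10c = 1758.5 − 126 = 1632.5, so c = 163.25 px.
7 columns plus 6 gutters: 1142.75 + 84 = 1226.75 px.
Inner content = 1226.75 − 2·10 = 1206.75 px.
1206.75 − 4·30 = 1086.75; ÷5 gives d = 217.35 px.

217.35 px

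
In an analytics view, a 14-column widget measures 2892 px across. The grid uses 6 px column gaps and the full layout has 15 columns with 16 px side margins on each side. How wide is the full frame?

3131 px

Subtracting 13 column gaps of 6 leaves 2814 for 14 columns, so c = 201 px.
Adding margins, columns and gutters: 32 + 3015 + 84 = 3131 px.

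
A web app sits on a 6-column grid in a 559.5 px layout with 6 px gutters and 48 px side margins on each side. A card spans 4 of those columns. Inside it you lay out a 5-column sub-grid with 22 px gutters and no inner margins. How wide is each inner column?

Inside the margins: 559.5 − 96 = 463.5 px.
Subtracting 5 gutters of 6 leaves 433.5 for 6 columns, so c = 72.25 px.
4-column span = 4·72.25 + 3·6 = 307 px.
Subtracting 4 gutters of 22 leaves 219 for 5 columns, so d = 43.8 px.

43.8 px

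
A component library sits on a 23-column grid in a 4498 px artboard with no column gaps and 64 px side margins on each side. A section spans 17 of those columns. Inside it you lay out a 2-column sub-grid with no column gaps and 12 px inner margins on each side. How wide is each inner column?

Subtract both margins: 4498 − 2·64 = 4370 px.
23c = 4370 → c = 190 px.
With no column gaps, 17 columns span 17·190 = 3230 px.
Inner content = 3230 − 2·12 = 3206 px.
With no column gaps, each column is 3206/2 = 1603 px.

1603 px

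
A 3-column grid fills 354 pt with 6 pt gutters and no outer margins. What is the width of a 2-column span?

3c + 2·6 = 354 → 3c = 342 → c = 114 pt.
Span of 2: 2·114 + 1·6 = 228 + 6 = 234 pt.

234 pt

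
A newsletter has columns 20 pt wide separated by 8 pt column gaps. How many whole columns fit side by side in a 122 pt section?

Each extra column adds 20 + 8 = 28 pt.
(122 + 8) / 28 = 4.64, so 4 columns fit.

4 columns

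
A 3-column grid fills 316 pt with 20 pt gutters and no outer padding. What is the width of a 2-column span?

204 pt

3c + 2·20 = 316 → 3c = 276 → c = 92 pt.
Span of 2: 2·92 + 1·20 = 184 + 20 = 204 pt.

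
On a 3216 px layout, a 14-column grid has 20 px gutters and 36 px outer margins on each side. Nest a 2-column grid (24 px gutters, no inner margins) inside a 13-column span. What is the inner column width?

1447 px

Take off 72 px of margins, leaving 3144 px.
3144 − 13·20 = 2884; ÷14 gives c = 206 px.
13-column span = 13·206 + 12·20 = 2918 px.
2d + 1·24 = 2918 → 2d = 2894 → d = 1447 px.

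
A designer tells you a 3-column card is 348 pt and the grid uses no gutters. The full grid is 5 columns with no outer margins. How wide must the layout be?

580 pt

With no gutters, each column is 348/3 = 116 pt.
Layout = 5·116 = 580 = 580 pt.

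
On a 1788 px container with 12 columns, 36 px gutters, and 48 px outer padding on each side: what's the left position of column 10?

1344 px

Content = 1788 − 2·48 = 1692 px.
12 columns + 11 gutters: 12c + 11·36 = 1692.
12c = 1692 − 396 = 1296, so c = 108 px.
Before column 10: the margin + 9 columns + 9 gutters.
Offset = 48 + 9·(108 + 36) = 48 + 1296 = 1344 px.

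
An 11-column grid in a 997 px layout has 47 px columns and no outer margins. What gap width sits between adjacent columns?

48 px

11 columns take 11·47 = 517 px; remaining 480 splits into 10 gaps.
g = 480 / 10 = 48 px.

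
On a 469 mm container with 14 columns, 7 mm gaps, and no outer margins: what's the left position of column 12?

14c + 13·7 = 469 → 14c = 378 → c = 27 mm.
Before column 12: 11 columns + 11 gaps.
Offset = 11·(27 + 7) = 11·34 = 374 mm.

374 mm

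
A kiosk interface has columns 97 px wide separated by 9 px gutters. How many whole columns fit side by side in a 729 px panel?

6 columns

6 columns: 6·97 + 5·9 = 627 px ≤ 729.
7 columns: 733 px > 729. So 6.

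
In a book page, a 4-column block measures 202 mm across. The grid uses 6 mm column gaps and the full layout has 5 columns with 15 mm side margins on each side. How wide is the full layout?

Subtracting 3 column gaps of 6 leaves 184 for 4 columns, so c = 46 mm.
Adding margins, columns and gutters: 30 + 230 + 24 = 284 mm.

284 mm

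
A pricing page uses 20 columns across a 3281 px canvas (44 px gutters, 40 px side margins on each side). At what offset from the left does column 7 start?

Content = 3281 − 2·40 = 3201 px.
3201 − 19·44 = 2365; ÷20 gives c = 118.25 px.
Before column 7: the margin + 6 columns + 6 gutters.
Offset = 40 + 6·(118.25 + 44) = 40 + 973.5 = 1013.5 px.

1013.5 px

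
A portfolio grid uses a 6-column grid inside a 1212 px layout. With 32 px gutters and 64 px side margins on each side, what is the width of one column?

Take off 128 px of margins, leaving 1084 px.
Subtracting 5 gutters of 32 leaves 924 for 6 columns, so c = 154 px.

154 px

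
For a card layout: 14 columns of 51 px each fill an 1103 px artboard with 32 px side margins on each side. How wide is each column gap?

Inside the margins: 1103 − 64 = 1039 px.
14 columns take 14·51 = 714 px; remaining 325 splits into 13 column gaps.
g = 325 / 13 = 25 px.

25 px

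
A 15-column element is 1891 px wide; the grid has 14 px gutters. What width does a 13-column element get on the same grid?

1637 px

15c + 14·14 = 1891 → 15c = 1695 → c = 113 px.
Span of 13: 13·113 + 12·14 = 1469 + 168 = 1637 px.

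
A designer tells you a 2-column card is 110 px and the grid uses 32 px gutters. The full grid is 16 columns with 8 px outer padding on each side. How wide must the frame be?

1120 px

110 − 1·32 = 78; ÷2 gives c = 39 px.
Adding margins, columns and gutters: 16 + 624 + 480 = 1120 px.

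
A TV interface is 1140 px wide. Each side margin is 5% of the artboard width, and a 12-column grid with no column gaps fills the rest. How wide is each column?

1140 × (1 − 2·5%) = 1140 × 90% = 1026 px for the columns.
12c = 1026 → c = 85.5 px.

85.5 px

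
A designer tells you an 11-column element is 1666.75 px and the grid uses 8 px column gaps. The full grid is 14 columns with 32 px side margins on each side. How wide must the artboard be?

2187.5 px

11c + 10·8 = 1666.75 → 11c = 1586.75 → c = 144.25 px.
Total width: 2·32 + 14·144.25 + 13·8 = 2187.5 px.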